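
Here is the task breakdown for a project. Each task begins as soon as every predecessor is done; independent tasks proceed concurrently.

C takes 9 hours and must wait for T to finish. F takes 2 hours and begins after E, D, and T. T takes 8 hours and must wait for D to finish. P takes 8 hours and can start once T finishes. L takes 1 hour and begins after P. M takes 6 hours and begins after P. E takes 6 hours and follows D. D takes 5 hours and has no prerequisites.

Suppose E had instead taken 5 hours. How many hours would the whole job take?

Baseline: D→T→P→M = 5+8+8+6 = 27 → 27 hours.
E is off the critical path — its longest chain is 13 hours, giving 14 of slack.
That remains the longest chain; total 27 hours.

27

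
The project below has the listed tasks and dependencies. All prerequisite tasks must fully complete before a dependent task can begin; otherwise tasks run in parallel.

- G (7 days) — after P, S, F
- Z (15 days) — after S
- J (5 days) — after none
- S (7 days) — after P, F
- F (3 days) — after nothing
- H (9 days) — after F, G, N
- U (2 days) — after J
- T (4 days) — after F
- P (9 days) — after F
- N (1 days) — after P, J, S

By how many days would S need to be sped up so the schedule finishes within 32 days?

Current finish: 35 days; target: 32.
S is on every critical path, so each day cut from S cuts the finish by one (this holds down to a finish of 29).
Need 35 − 32 = 3 days off S → S becomes 4 days, finish becomes 32.

3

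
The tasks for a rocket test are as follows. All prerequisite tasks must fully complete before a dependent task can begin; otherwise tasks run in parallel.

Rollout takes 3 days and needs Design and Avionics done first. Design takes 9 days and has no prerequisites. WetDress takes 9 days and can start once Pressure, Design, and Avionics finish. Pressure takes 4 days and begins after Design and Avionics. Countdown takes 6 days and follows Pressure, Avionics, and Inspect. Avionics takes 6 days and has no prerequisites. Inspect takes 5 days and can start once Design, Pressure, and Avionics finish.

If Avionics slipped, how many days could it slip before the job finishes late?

Design→Pressure→Inspect→Countdown = 9+4+5+6 = 24 sets the makespan at 24 days.
Longest path through Avionics: 21 days (earliest finish 6, latest finish 9).
Float = 24 − 21 = 3.

3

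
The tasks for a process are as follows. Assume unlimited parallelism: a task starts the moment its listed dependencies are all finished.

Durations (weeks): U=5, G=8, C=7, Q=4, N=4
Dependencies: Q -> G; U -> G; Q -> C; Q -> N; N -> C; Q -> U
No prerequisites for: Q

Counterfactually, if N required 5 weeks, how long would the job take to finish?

17

The binding path is Q→U→G = 4+5+8 = 17; finish at 17 weeks.
The longest path through N is only 15 weeks, so N has float 2.
The critical path is still Q→U→G; finish is now 17 weeks.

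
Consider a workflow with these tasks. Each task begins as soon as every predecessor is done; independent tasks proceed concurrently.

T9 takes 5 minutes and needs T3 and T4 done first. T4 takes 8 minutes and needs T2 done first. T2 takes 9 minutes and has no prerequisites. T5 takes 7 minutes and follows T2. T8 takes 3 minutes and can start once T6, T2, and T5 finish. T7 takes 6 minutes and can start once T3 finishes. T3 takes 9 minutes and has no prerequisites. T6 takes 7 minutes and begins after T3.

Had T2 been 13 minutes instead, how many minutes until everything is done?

26

Critical path before the change: T2→T4→T9 = 9+8+5 = 22 giving 22 minutes.
T2 is on the critical path; changing it to 13 makes that path 26 minutes.
The critical path is still T2→T4→T9; finish is now 26 minutes.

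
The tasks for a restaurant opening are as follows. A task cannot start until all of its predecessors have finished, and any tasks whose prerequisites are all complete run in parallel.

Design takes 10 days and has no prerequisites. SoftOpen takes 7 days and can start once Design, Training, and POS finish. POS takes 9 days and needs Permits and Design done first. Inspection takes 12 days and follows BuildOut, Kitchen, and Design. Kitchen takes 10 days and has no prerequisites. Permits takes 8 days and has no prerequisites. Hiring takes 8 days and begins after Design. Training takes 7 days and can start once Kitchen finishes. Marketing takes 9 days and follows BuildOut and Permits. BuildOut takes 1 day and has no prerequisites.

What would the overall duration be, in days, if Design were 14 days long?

30

Actual critical path: Design→POS→SoftOpen = 10+9+7 = 26 ⇒ 26 days.
Design lies on that path, so at 14 days the path becomes 30 days.
The critical path is still Design→POS→SoftOpen; finish is now 30 days.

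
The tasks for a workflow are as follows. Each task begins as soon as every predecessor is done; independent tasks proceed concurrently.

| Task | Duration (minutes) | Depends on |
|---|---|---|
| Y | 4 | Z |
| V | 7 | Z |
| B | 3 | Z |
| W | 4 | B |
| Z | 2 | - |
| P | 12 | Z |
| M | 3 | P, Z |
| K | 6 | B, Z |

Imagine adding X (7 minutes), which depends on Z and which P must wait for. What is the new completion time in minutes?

24

Originally the project takes 17 minutes.
With X inserted, P now waits for max(Z, X).
New critical path: Z→X→P→M = 2+7+12+3 = 24 ⇒ 24 minutes.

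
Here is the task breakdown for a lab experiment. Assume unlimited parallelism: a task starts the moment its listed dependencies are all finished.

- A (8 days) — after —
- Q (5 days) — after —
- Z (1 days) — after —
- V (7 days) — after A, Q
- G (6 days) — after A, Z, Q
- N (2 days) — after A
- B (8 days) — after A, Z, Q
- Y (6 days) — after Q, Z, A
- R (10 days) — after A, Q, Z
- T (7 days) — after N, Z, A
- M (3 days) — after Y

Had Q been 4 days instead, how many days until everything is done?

The binding path is A→R = 8+10 = 18; finish at 18 days.
Q has 3 days of float (longest path through it is 15).
No other chain overtakes it, so the finish is 18 days.

18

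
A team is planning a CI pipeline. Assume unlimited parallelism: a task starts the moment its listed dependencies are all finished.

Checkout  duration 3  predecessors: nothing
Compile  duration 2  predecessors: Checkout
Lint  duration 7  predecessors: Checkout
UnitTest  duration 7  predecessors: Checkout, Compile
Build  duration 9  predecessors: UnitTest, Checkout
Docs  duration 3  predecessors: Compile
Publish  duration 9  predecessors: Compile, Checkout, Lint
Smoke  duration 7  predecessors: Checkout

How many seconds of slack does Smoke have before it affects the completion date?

Critical path: Checkout→Compile→UnitTest→Build = 3+2+7+9 = 21, so the finish is 21 seconds.
Smoke finishes as early as 10 and must finish by 21.
Float = 21 − 10 = 11.

11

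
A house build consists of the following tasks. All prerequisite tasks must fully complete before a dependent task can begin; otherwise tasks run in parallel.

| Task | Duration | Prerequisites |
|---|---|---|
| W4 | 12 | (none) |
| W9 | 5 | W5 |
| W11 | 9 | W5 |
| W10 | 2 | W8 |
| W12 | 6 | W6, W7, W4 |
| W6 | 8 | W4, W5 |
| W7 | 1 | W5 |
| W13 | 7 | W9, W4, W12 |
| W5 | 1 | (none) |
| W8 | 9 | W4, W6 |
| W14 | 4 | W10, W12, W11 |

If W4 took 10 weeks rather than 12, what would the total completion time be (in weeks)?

33

The binding path is W4→W6→W8→W10→W14 = 12+8+9+2+4 = 35; finish at 35 weeks.
W4 is on the critical path; changing it to 10 makes that path 33 weeks.
No other chain overtakes it, so the finish is 33 weeks.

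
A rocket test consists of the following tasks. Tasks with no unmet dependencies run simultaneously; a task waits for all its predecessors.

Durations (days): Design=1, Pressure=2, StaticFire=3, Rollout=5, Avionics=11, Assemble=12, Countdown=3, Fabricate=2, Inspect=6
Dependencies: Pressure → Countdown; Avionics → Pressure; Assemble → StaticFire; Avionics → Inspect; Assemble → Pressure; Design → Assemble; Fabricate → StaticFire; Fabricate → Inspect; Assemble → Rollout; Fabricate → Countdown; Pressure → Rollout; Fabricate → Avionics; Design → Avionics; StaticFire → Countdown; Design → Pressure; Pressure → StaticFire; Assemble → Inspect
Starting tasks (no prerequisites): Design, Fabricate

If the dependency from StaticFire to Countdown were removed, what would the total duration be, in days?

20

Original critical path: Design→Assemble→Pressure→StaticFire→Countdown = 1+12+2+3+3 = 21 ⇒ 21 days.
Without StaticFire→Countdown, Countdown's earliest start moves from 18 to 15.
New critical path: Design→Assemble→Pressure→Rollout = 1+12+2+5 = 20 ⇒ 20 days.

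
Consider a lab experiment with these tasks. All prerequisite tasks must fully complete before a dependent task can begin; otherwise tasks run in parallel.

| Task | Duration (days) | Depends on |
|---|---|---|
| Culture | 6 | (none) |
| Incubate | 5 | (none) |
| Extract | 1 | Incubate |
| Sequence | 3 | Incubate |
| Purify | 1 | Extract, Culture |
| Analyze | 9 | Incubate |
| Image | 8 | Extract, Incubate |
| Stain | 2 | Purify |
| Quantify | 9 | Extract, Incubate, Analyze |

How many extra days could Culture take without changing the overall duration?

14

The longest chain is Incubate→Analyze→Quantify = 5+9+9 = 23; overall finish 23 days.
Culture finishes as early as 6 and must finish by 20.
Slack of Culture = 14 − 0 = 14 days.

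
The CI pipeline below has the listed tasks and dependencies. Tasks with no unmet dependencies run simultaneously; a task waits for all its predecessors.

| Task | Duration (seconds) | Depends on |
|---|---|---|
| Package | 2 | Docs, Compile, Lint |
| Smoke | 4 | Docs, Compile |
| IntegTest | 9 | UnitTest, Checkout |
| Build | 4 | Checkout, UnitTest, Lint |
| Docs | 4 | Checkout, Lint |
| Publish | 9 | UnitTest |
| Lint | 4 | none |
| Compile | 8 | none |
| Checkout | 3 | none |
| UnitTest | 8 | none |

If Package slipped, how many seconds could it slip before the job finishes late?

7

UnitTest→IntegTest = 8+9 = 17 sets the makespan at 17 seconds.
Longest path through Package: 10 seconds (earliest finish 10, latest finish 17).
Slack of Package = 15 − 8 = 7 seconds.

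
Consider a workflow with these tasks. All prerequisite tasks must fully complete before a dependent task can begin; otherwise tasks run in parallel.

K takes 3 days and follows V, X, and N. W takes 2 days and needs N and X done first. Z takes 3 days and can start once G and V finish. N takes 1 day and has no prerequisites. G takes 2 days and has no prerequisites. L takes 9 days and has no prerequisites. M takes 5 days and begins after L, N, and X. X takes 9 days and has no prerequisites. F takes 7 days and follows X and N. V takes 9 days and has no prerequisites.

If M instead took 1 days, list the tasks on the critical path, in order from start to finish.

X, F

Baseline: X→F = 9+7 = 16 → 16 days.
M has 2 days of float (longest path through it is 14).
No other chain overtakes it, so the finish is 16 days.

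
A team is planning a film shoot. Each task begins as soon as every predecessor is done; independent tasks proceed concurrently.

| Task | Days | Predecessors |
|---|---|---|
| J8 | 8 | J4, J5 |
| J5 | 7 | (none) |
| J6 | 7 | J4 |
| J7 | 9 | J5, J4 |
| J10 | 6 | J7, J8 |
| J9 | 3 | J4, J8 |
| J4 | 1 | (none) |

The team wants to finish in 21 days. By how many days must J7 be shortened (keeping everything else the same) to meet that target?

1

Current finish: 22 days; target: 21.
J7 is on every critical path, so each day cut from J7 cuts the finish by one (this holds down to a finish of 21).
Need 22 − 21 = 1 day off J7 → J7 becomes 8 days, finish becomes 21.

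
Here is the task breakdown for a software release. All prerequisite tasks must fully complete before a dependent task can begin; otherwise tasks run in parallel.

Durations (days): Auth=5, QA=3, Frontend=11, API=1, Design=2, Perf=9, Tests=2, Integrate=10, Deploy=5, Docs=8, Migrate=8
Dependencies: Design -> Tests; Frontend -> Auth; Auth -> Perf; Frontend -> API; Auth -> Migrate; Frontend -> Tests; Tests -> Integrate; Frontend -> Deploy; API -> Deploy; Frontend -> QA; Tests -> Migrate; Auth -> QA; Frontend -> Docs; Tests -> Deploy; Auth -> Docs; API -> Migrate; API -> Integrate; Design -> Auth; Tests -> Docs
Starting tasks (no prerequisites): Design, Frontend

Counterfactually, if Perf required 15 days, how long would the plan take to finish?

31

Critical path before the change: Frontend→Auth→Perf = 11+5+9 = 25 giving 25 days.
Since Perf is critical, the +6 change carries straight to that chain (now 31 days).
That remains the longest chain; total 31 days.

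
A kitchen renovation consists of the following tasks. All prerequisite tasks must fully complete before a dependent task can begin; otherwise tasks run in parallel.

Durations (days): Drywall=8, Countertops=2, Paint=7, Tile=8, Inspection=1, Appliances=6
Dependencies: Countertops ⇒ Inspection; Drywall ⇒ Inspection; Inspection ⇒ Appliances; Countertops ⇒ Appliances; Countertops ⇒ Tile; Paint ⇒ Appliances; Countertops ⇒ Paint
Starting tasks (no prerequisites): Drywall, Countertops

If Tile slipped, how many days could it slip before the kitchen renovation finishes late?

5

Critical path: Drywall→Inspection→Appliances = 8+1+6 = 15, so the finish is 15 days.
Tile finishes as early as 10 and must finish by 15.
Float = 15 − 10 = 5.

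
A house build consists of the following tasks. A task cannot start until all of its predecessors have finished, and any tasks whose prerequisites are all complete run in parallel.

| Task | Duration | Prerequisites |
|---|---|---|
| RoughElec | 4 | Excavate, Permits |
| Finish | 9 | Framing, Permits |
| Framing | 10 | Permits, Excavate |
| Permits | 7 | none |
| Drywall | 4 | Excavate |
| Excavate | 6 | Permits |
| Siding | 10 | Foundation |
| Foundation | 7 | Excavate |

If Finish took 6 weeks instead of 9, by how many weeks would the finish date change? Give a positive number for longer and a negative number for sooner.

The binding path is Permits→Excavate→Framing→Finish = 7+6+10+9 = 32; finish at 32 weeks.
Since Finish is critical, the -3 change carries straight to that chain (now 29 weeks).
Now Permits→Excavate→Foundation→Siding = 7+6+7+10 = 30 is longest, so the finish becomes 30 weeks.
Change in finish: 30 − 32 = -2 weeks.

-2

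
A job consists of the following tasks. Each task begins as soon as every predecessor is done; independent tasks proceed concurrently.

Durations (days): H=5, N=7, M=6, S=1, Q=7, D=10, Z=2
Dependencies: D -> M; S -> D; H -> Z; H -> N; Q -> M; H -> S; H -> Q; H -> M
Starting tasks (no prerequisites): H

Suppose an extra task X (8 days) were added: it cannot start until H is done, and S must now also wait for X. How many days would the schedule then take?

30

Originally the schedule takes 22 days.
With X inserted, S now waits for max(H, X).
New critical path: H→X→S→D→M = 5+8+1+10+6 = 30 ⇒ 30 days.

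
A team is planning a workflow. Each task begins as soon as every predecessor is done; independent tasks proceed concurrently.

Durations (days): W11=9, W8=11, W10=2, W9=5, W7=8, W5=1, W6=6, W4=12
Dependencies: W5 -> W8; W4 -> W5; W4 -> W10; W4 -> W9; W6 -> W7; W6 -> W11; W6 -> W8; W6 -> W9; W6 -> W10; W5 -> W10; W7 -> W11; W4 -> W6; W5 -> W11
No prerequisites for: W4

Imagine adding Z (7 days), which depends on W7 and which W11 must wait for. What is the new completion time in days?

42

Originally the project takes 35 days.
With Z inserted, W11 now waits for max(W7, W5, W6, Z).
New critical path: W4→W6→W7→Z→W11 = 12+6+8+7+9 = 42 ⇒ 42 days.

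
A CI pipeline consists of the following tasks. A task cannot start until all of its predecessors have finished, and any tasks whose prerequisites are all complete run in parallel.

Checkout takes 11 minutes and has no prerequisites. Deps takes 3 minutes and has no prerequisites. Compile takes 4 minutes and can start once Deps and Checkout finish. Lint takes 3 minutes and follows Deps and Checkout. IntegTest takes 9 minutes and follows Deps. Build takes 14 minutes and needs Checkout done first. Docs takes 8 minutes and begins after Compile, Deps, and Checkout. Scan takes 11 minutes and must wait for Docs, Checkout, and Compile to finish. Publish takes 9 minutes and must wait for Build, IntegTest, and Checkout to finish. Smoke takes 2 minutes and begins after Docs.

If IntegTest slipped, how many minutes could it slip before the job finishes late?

13

Checkout→Compile→Docs→Scan = 11+4+8+11 = 34 sets the makespan at 34 minutes.
Longest path through IntegTest: 21 minutes (earliest finish 12, latest finish 25).
Slack of IntegTest = 16 − 3 = 13 minutes.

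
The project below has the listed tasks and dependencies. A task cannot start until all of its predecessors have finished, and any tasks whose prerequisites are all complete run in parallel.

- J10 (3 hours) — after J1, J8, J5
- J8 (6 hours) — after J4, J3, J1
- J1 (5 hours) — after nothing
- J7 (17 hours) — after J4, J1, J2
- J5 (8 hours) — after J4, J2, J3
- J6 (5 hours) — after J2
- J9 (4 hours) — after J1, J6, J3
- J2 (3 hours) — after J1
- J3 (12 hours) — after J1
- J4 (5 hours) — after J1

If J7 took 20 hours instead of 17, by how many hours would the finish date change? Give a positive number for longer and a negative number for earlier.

2

The binding path is J1→J3→J5→J10 = 5+12+8+3 = 28; finish at 28 hours.
J7 has 1 hour of float (longest path through it is 27).
New critical path: J1→J4→J7 = 5+5+20 = 30 ⇒ 30 hours.
Change in finish: 30 − 28 = +2 hours.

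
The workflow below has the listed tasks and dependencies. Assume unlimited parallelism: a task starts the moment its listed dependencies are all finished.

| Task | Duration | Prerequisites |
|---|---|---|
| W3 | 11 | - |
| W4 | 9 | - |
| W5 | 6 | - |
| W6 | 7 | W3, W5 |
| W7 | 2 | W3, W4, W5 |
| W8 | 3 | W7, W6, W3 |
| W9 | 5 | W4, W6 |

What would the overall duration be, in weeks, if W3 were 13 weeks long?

Actual critical path: W3→W6→W9 = 11+7+5 = 23 ⇒ 23 weeks.
Since W3 is critical, the +2 change carries straight to that chain (now 25 weeks).
That remains the longest chain; total 25 weeks.

25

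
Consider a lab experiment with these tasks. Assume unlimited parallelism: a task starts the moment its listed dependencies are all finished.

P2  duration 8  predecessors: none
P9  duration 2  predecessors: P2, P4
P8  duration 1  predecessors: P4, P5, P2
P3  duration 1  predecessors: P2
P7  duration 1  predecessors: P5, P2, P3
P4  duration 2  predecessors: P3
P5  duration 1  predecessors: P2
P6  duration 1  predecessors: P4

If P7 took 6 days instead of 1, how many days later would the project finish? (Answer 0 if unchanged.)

2

Baseline: P2→P3→P4→P9 = 8+1+2+2 = 13 → 13 days.
P7 has 3 days of float (longest path through it is 10).
Now P2→P3→P7 = 8+1+6 = 15 is longest, so the finish becomes 15 days.
Change in finish: 15 − 13 = +2 days.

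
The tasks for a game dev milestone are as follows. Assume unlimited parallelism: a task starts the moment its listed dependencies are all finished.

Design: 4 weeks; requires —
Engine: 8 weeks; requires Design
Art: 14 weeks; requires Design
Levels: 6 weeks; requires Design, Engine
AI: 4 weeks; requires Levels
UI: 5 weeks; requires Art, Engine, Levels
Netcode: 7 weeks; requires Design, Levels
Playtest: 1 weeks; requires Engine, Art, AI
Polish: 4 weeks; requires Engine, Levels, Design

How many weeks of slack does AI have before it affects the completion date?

2

The longest chain is Design→Engine→Levels→Netcode = 4+8+6+7 = 25; overall finish 25 weeks.
AI finishes as early as 22 and must finish by 24.
Float = 25 − 23 = 2.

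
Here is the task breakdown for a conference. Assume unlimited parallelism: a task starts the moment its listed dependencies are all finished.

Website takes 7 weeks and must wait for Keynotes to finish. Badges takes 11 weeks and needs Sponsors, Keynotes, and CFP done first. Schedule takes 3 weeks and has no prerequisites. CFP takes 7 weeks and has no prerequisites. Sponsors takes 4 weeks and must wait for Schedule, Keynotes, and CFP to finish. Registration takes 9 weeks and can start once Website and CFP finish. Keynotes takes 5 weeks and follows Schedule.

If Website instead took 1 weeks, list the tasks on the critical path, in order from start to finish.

Schedule, Keynotes, Sponsors, Badges

The binding path is Schedule→Keynotes→Website→Registration = 3+5+7+9 = 24; finish at 24 weeks.
Website lies on that path, so at 1 week the path becomes 18 weeks.
New critical path: Schedule→Keynotes→Sponsors→Badges = 3+5+4+11 = 23 ⇒ 23 weeks.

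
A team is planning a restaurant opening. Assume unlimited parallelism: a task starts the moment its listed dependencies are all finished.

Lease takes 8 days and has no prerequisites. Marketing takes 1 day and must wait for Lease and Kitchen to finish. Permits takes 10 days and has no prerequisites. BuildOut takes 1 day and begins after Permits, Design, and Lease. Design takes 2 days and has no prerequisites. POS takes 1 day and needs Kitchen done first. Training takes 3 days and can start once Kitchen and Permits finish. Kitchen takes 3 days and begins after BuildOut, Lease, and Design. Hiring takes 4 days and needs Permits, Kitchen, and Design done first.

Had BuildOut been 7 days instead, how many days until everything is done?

24

Baseline: Permits→BuildOut→Kitchen→Hiring = 10+1+3+4 = 18 → 18 days.
BuildOut is on the critical path; changing it to 7 makes that path 24 days.
That remains the longest chain; total 24 days.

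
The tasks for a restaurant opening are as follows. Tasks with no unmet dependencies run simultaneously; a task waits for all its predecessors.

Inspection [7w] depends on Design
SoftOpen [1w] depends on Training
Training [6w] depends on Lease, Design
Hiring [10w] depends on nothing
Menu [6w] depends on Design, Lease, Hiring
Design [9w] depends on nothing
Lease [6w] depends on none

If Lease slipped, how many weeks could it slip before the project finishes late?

The longest chain is Design→Training→SoftOpen = 9+6+1 = 16; overall finish 16 weeks.
Lease finishes as early as 6 and must finish by 9.
Float = 16 − 13 = 3.

3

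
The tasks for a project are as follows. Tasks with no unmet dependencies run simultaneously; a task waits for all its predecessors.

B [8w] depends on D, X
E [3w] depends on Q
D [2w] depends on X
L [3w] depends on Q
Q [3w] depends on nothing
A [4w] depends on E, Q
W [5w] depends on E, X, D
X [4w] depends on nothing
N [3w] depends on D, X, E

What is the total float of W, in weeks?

Critical path: X→D→B = 4+2+8 = 14, so the finish is 14 weeks.
The longest chain containing W totals 11 weeks.
Float = 14 − 11 = 3.

3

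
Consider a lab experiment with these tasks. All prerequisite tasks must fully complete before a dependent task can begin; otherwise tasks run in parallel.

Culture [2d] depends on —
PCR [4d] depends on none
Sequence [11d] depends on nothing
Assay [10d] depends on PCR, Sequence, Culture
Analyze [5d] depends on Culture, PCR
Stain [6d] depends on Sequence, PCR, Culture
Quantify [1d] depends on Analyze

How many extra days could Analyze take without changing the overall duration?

11

Critical path: Sequence→Assay = 11+10 = 21, so the finish is 21 days.
Analyze finishes as early as 9 and must finish by 20.
So Analyze can slip 20 − 9 = 11 days.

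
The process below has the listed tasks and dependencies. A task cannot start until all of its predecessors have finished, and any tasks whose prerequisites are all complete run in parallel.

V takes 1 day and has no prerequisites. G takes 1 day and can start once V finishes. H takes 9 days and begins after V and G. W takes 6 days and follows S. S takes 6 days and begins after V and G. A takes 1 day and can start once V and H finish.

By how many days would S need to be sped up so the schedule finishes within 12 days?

2

Current finish: 14 days; target: 12.
S is on every critical path, so each day cut from S cuts the finish by one (this holds down to a finish of 12).
Need 14 − 12 = 2 days off S → S becomes 4 days, finish becomes 12.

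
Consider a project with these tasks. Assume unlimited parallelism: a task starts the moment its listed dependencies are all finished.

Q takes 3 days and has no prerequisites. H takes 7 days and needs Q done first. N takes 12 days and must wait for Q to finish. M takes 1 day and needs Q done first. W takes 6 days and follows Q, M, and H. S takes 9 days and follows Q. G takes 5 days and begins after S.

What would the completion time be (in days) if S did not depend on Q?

16

Original critical path: Q→S→G = 3+9+5 = 17 ⇒ 17 days.
Without Q→S, S's earliest start moves from 3 to 0.
The longest chain is now Q→H→W = 3+7+6 = 16, so the project takes 16 days.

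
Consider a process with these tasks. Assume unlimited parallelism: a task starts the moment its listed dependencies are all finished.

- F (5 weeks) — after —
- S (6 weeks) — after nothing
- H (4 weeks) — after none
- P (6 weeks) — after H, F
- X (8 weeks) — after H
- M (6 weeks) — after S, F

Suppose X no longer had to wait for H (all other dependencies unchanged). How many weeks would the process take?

Before: longest chain S→M = 6+6 = 12, finish 12.
Without H→X, X's earliest start moves from 4 to 0.
The longest chain is now S→M = 6+6 = 12, so the process takes 12 weeks.

12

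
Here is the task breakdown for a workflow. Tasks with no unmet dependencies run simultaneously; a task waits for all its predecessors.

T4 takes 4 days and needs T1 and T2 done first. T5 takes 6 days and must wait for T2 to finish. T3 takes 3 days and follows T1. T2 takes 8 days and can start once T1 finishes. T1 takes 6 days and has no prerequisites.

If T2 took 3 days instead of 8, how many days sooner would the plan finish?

5

As given, the longest chain is T1→T2→T5 = 6+8+6 = 20, so the finish is 20 days.
T2 is on the critical path; changing it to 3 makes that path 15 days.
That remains the longest chain; total 15 days.
Change in finish: 15 − 20 = -5 days.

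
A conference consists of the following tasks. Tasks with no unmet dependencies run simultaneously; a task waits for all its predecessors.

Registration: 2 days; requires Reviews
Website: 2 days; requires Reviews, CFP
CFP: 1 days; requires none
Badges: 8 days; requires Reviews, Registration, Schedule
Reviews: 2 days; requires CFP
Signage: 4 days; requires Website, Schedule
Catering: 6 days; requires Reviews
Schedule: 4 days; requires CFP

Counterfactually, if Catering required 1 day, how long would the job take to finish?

13

The binding path is CFP→Reviews→Registration→Badges = 1+2+2+8 = 13; finish at 13 days.
Catering has 4 days of float (longest path through it is 9).
No other chain overtakes it, so the finish is 13 days.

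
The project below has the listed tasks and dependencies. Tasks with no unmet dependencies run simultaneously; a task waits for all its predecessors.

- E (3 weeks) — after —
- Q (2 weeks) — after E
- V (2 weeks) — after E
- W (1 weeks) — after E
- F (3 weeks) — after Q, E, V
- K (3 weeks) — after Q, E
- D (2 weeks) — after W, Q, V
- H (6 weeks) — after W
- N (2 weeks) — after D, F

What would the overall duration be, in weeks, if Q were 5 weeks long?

13

Critical path before the change: E→Q→F→N = 3+2+3+2 = 10 giving 10 weeks.
Q is on the critical path; changing it to 5 makes that path 13 weeks.
The critical path is still E→Q→F→N; finish is now 13 weeks.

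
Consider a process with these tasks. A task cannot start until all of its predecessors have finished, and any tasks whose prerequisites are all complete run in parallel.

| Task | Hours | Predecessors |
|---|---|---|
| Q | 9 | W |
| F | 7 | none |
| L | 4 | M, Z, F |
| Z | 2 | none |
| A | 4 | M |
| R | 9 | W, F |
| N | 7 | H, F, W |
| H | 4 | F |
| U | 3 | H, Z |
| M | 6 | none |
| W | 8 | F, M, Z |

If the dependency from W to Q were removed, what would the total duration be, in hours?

24

With the dependency in place, F→W→Q = 7+8+9 = 24 sets the finish at 24 hours.
Without W→Q, Q's earliest start moves from 15 to 0.
After: F→W→R = 7+8+9 = 24 → 24 hours.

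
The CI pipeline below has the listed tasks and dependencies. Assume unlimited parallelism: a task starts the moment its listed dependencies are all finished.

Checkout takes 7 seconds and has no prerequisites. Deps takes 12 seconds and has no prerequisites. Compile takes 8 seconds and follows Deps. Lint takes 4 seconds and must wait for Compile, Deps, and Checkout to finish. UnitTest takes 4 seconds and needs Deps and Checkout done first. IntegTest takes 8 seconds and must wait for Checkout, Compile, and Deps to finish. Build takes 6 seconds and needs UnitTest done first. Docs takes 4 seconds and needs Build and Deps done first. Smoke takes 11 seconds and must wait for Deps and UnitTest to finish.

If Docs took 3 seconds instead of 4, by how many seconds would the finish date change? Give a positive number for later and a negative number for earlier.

The binding path is Deps→Compile→IntegTest = 12+8+8 = 28; finish at 28 seconds.
Docs is off the critical path — its longest chain is 26 seconds, giving 2 of slack.
No other chain overtakes it, so the finish is 28 seconds.
Change in finish: 28 − 28 = +0 seconds.

0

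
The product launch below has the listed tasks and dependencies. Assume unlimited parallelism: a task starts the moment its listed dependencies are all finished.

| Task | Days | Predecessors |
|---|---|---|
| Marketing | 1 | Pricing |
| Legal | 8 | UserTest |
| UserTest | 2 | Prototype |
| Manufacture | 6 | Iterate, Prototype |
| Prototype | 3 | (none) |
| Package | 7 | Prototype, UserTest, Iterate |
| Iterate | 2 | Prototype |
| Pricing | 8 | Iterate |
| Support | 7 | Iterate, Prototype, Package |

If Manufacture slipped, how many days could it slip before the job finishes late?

The longest chain is Prototype→UserTest→Package→Support = 3+2+7+7 = 19; overall finish 19 days.
Longest path through Manufacture: 11 days (earliest finish 11, latest finish 19).
Slack of Manufacture = 13 − 5 = 8 days.

8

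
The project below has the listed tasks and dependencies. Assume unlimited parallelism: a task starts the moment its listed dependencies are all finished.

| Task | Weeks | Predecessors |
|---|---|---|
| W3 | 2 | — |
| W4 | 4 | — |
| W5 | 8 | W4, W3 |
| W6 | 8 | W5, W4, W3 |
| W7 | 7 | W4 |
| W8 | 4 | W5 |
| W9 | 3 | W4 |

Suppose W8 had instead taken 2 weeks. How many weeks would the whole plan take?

Actual critical path: W4→W5→W6 = 4+8+8 = 20 ⇒ 20 weeks.
W8 is off the critical path — its longest chain is 16 weeks, giving 4 of slack.
The critical path is still W4→W5→W6; finish is now 20 weeks.

20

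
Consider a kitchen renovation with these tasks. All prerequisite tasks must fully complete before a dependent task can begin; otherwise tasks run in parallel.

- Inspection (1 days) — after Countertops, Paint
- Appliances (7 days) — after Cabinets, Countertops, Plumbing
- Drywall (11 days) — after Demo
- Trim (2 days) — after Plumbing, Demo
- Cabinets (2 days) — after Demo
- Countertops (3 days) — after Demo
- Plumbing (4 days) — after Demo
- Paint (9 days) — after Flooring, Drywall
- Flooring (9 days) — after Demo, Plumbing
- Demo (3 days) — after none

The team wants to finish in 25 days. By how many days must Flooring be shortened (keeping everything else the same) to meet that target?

Current finish: 26 days; target: 25.
Flooring is on every critical path, so each day cut from Flooring cuts the finish by one (this holds down to a finish of 24).
Need 26 − 25 = 1 day off Flooring → Flooring becomes 8 days, finish becomes 25.

1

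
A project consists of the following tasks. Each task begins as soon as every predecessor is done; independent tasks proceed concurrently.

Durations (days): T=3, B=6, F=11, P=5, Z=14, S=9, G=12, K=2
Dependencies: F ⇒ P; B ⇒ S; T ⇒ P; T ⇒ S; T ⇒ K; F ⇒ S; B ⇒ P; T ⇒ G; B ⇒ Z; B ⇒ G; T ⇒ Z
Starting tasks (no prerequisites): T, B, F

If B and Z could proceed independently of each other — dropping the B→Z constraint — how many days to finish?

20

Original critical path: B→Z = 6+14 = 20 ⇒ 20 days.
Without B→Z, Z's earliest start moves from 6 to 3.
New critical path: F→S = 11+9 = 20 ⇒ 20 days.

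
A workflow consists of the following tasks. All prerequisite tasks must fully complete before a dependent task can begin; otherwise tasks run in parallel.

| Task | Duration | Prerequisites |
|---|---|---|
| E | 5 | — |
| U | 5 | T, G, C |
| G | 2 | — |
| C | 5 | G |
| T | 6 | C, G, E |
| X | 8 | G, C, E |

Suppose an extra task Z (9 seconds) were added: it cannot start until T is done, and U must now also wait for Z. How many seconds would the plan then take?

Originally the plan takes 18 seconds.
With Z inserted, U now waits for max(T, G, C, Z).
New critical path: G→C→T→Z→U = 2+5+6+9+5 = 27 ⇒ 27 seconds.

27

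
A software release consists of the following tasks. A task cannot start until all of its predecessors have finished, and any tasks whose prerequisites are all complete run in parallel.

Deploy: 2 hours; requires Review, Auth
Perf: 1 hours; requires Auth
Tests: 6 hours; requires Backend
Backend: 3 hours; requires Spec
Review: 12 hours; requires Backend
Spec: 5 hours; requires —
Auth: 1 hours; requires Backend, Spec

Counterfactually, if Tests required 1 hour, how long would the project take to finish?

22

The binding path is Spec→Backend→Review→Deploy = 5+3+12+2 = 22; finish at 22 hours.
The longest path through Tests is only 14 hours, so Tests has float 8.
The critical path is still Spec→Backend→Review→Deploy; finish is now 22 hours.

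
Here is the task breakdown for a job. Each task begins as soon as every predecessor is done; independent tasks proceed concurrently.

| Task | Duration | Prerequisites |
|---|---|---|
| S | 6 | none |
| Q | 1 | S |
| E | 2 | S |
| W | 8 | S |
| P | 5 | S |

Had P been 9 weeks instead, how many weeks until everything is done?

Actual critical path: S→W = 6+8 = 14 ⇒ 14 weeks.
P is off the critical path — its longest chain is 11 weeks, giving 3 of slack.
Now S→P = 6+9 = 15 is longest, so the finish becomes 15 weeks.

15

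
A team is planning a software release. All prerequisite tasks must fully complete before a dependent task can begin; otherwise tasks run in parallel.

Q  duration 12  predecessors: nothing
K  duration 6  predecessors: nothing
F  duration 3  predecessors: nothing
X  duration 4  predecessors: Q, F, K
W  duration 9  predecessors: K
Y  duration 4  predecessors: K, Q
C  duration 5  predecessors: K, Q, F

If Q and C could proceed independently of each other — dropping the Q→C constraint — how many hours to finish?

With the dependency in place, Q→C = 12+5 = 17 sets the finish at 17 hours.
Without Q→C, C's earliest start moves from 12 to 6.
After: Q→X = 12+4 = 16 → 16 hours.

16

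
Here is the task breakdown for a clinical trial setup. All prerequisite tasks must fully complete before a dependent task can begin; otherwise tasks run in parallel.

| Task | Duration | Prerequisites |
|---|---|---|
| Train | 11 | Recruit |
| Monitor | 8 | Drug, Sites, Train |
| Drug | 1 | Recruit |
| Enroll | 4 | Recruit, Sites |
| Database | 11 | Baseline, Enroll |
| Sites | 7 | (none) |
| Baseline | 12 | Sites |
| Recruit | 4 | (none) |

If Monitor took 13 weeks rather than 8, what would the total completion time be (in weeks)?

Critical path before the change: Sites→Baseline→Database = 7+12+11 = 30 giving 30 weeks.
Monitor is off the critical path — its longest chain is 23 weeks, giving 7 of slack.
The critical path is still Sites→Baseline→Database; finish is now 30 weeks.

30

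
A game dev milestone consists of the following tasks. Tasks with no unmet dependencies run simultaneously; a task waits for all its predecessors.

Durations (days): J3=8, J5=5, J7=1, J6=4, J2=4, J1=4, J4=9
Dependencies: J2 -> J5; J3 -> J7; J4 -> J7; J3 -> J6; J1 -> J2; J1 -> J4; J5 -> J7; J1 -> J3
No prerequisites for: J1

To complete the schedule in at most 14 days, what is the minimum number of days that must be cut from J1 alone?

Current finish: 16 days; target: 14.
J1 is on every critical path, so each day cut from J1 cuts the finish by one (this holds down to a finish of 13).
Need 16 − 14 = 2 days off J1 → J1 becomes 2 days, finish becomes 14.

2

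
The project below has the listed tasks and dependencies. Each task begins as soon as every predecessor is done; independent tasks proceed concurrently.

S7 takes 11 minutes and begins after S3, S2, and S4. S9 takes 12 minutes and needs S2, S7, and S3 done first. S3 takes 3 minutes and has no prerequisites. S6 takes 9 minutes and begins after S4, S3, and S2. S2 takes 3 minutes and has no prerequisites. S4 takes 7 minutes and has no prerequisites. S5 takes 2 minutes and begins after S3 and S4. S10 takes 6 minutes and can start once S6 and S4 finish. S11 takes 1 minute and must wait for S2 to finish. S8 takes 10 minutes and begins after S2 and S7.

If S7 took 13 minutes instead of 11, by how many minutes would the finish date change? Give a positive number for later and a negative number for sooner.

2

Critical path before the change: S4→S7→S9 = 7+11+12 = 30 giving 30 minutes.
S7 lies on that path, so at 13 minutes the path becomes 32 minutes.
No other chain overtakes it, so the finish is 32 minutes.
Change in finish: 32 − 30 = +2 minutes.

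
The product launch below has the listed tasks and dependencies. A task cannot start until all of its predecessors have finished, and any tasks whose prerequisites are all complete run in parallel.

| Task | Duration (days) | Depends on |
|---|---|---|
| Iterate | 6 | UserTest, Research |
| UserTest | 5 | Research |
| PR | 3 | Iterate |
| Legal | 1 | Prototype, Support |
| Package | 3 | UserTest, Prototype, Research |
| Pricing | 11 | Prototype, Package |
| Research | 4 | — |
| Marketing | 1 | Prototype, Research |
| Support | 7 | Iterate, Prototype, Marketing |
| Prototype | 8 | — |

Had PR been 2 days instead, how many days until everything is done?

23

The binding path is Research→UserTest→Iterate→Support→Legal = 4+5+6+7+1 = 23; finish at 23 days.
The longest path through PR is only 18 days, so PR has float 5.
That remains the longest chain; total 23 days.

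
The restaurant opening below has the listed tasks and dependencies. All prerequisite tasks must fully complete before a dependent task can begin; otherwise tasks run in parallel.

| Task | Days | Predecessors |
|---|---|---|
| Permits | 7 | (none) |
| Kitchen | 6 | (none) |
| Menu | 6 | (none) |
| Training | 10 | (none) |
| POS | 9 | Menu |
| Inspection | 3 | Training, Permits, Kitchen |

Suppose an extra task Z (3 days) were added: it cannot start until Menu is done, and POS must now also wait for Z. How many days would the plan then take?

Originally the plan takes 15 days.
With Z inserted, POS now waits for max(Menu, Z).
New critical path: Menu→Z→POS = 6+3+9 = 18 ⇒ 18 days.

18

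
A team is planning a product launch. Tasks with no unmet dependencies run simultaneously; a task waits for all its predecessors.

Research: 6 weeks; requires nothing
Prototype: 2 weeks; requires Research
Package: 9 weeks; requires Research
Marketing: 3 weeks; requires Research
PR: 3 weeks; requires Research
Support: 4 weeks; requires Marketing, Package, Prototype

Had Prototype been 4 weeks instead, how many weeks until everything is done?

Baseline: Research→Package→Support = 6+9+4 = 19 → 19 weeks.
The longest path through Prototype is only 12 weeks, so Prototype has float 7.
That remains the longest chain; total 19 weeks.

19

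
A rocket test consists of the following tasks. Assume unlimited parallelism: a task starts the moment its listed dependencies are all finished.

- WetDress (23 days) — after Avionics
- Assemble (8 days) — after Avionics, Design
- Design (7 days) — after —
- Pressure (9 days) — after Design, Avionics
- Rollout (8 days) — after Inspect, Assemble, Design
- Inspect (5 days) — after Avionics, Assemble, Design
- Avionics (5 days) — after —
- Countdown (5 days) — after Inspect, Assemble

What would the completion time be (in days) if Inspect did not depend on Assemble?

Before: longest chain Design→Assemble→Inspect→Rollout = 7+8+5+8 = 28, finish 28.
Without Assemble→Inspect, Inspect's earliest start moves from 15 to 7.
New critical path: Avionics→WetDress = 5+23 = 28 ⇒ 28 days.

28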